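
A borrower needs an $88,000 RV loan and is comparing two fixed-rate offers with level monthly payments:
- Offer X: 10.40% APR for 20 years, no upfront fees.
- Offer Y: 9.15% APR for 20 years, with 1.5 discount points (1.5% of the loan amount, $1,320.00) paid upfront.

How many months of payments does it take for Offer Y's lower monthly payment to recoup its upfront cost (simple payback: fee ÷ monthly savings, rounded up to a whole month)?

19 months

Offer X: monthly rate = 10.4%/12 = 0.0086667; payment = 88,000 × 0.0086667 / (1 − (1+0.0086667)^−240) = $872.67.
Offer Y: monthly rate = 9.15%/12 = 0.0076250; payment = 88,000 × 0.0076250 / (1 − (1+0.0076250)^−240) = $800.27.
Monthly savings = $872.67 − $800.27 = $72.40.
Break-even = $1,320.00 / $72.40 = 18.23 → 19 months.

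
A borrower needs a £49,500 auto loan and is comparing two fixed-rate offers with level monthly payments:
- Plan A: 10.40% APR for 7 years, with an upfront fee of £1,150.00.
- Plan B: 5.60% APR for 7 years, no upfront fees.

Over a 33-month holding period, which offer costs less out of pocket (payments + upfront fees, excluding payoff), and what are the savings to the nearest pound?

Plan B by £5,056

Plan A: monthly rate = 10.4%/12 = 0.0086667; payment = 49,500 × 0.0086667 / (1 − (1+0.0086667)^−84) = £832.03.
Plan B: monthly rate = 5.6%/12 = 0.0046667; payment = 49,500 × 0.0046667 / (1 − (1+0.0046667)^−84) = £713.67.
Over 33 months: Plan A costs 33 × £832.03 + £1,150.00 = £28,606.99; Plan B costs 33 × £713.67 = £23,551.11.
Plan B is cheaper by £28,606.99 − £23,551.11 = £5,055.88.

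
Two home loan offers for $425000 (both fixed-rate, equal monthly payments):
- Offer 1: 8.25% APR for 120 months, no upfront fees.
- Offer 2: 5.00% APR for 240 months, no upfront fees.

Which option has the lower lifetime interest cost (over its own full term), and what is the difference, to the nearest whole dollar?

Offer 1 by $47,626

Offer 1: monthly rate = 8.25%/12 = 0.0068750; payment = 425,000 × 0.0068750 / (1 − (1+0.0068750)^−120) = $5,212.74.
Total interest on Offer 1 = 120 × $5,212.74 − $425,000 = $200,528.80.
Offer 2: at 5.00% the monthly rate is 0.0041667, so the payment is 425,000 × 0.0041667 / (1 − 1.0041667^−240) = $2,804.81.
Total interest on Offer 2 = 240 × $2,804.81 − $425,000 = $248,154.40.
Offer 1 is lower by $47,625.60.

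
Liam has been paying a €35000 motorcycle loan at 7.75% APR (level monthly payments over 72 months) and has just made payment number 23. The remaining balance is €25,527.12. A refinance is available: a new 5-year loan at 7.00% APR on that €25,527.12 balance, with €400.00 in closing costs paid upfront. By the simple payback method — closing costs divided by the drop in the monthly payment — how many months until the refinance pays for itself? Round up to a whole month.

4 months

Current payment = 35,000 × 7.75%/12 / (1 − (1+0.0064583)^−72) = €609.40.
Refinanced payment = 25,527.12 × 0.0058333 / (1 − (1+0.0058333)^−60) = €505.47.
Monthly savings = €609.40 − €505.47 = €103.93.
Break-even = €400.00 / €103.93 = 3.85 → 4 months.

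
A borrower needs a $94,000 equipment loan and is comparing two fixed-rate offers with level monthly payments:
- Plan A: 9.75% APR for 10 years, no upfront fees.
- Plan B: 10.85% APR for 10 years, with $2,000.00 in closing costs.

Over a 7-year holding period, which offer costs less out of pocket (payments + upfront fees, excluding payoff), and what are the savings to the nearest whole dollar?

Plan A by $6,842

Plan A: at 9.75% the monthly rate is 0.0081250, so the payment is 94,000 × 0.0081250 / (1 − 1.0081250^−120) = $1,229.24.
Plan B: monthly rate = 10.85%/12 = 0.0090417; payment = 94,000 × 0.0090417 / (1 − (1+0.0090417)^−120) = $1,286.88.
Over 84 months: Plan A costs 84 × $1,229.24 = $103,256.16; Plan B costs 84 × $1,286.88 + $2,000.00 = $110,097.92.
Plan A is cheaper by $110,097.92 − $103,256.16 = $6,841.76.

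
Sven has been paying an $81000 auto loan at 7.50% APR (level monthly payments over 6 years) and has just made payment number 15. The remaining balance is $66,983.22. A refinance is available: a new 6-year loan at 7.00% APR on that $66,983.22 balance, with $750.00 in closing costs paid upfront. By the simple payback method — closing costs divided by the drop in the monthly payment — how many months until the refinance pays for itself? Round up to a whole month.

Current payment = 81,000 × 7.5%/12 / (1 − (1+0.0062500)^−72) = $1,400.50.
Refinanced payment = 66,983.22 × 0.0058333 / (1 − (1+0.0058333)^−72) = $1,142.00.
Monthly savings = $1,400.50 − $1,142.00 = $258.50.
Break-even = $750.00 / $258.50 = 2.90 → 3 months.

3 months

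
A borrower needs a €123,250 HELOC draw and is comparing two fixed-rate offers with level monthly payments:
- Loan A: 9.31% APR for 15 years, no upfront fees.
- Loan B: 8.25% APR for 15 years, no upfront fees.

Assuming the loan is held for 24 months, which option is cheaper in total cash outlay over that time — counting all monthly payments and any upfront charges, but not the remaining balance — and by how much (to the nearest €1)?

Loan A: monthly rate = 9.31%/12 = 0.0077583; payment = 123,250 × 0.0077583 / (1 − (1+0.0077583)^−180) = €1,272.91.
Loan B: monthly rate = 8.25%/12 = 0.0068750; payment = 123,250 × 0.0068750 / (1 − (1+0.0068750)^−180) = €1,195.70.
Over 24 months: Loan A costs 24 × €1,272.91 = €30,549.84; Loan B costs 24 × €1,195.70 = €28,696.80.
Loan B is cheaper by €30,549.84 − €28,696.80 = €1,853.04.

Loan B by €1,853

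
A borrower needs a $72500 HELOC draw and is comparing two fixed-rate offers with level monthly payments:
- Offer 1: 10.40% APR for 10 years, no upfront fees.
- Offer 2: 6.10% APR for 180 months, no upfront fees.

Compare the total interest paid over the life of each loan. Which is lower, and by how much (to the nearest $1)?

Offer 1: monthly rate = 10.4%/12 = 0.0086667; payment = 72,500 × 0.0086667 / (1 − (1+0.0086667)^−120) = $974.22.
Total interest on Offer 1 = 120 × $974.22 − $72,500 = $44,406.40.
Offer 2: at 6.10% the monthly rate is 0.0050833, so the payment is 72,500 × 0.0050833 / (1 − 1.0050833^−180) = $615.72.
Total interest on Offer 2 = 180 × $615.72 − $72,500 = $38,329.60.
Offer 2 is lower by $6,076.80.

Offer 2 by $6,077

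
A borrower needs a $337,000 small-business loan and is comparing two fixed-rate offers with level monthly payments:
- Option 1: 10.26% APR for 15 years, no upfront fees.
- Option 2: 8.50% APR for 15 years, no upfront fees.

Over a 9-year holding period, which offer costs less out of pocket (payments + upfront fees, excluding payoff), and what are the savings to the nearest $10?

Option 1: monthly rate = 10.26%/12 = 0.0085500; payment = 337,000 × 0.0085500 / (1 − (1+0.0085500)^−180) = $3,675.21.
Option 2: at 8.50% the monthly rate is 0.0070833, so the payment is 337,000 × 0.0070833 / (1 − 1.0070833^−180) = $3,318.57.
Over 108 months: Option 1 costs 108 × $3,675.21 = $396,922.68; Option 2 costs 108 × $3,318.57 = $358,405.56.
Option 2 is cheaper by $396,922.68 − $358,405.56 = $38,517.12.

Option 2 by $38,520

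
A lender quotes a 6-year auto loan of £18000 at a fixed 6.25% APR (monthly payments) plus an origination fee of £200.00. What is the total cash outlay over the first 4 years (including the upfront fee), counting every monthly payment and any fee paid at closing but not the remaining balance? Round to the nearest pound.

Monthly rate = 6.25%/12 = 0.0052083; payment = 18,000 × 0.0052083 / (1 − (1+0.0052083)^−72) = £300.44.
Total outlay = 48 × £300.44 + £200.00 = £14,621.12.

£14,621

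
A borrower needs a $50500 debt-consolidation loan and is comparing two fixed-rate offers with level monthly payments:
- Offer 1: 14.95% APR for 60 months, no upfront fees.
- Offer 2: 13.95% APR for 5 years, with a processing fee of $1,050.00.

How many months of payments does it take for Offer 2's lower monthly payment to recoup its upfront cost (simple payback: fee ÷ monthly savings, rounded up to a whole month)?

Offer 1: at 14.95% the monthly rate is 0.0124583, so the payment is 50,500 × 0.0124583 / (1 − 1.0124583^−60) = $1,200.07.
Offer 2: monthly rate = 13.95%/12 = 0.0116250; payment = 50,500 × 0.0116250 / (1 − (1+0.0116250)^−60) = $1,173.74.
Monthly savings = $1,200.07 − $1,173.74 = $26.33.
Break-even = $1,050.00 / $26.33 = 39.88 → 40 months.

40 months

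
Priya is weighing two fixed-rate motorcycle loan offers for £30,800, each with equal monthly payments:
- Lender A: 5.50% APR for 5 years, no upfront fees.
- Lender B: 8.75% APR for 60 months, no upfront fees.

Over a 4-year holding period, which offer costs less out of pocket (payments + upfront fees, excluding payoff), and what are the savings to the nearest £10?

Lender A by £2,270

Lender A: monthly rate = 5.5%/12 = 0.0045833; payment = 30,800 × 0.0045833 / (1 − (1+0.0045833)^−60) = £588.32.
Lender B: monthly rate = 8.75%/12 = 0.0072917; payment = 30,800 × 0.0072917 / (1 − (1+0.0072917)^−60) = £635.63.
Over 48 months: Lender A costs 48 × £588.32 = £28,239.36; Lender B costs 48 × £635.63 = £30,510.24.
Lender A is cheaper by £30,510.24 − £28,239.36 = £2,270.88.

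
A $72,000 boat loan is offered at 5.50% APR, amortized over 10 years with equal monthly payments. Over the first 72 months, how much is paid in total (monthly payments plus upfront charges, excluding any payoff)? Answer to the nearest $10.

Monthly rate = 5.5%/12 = 0.0045833; payment = 72,000 × 0.0045833 / (1 − (1+0.0045833)^−120) = $781.39.
Total outlay = 72 × $781.39 = $56,260.08.

$56,260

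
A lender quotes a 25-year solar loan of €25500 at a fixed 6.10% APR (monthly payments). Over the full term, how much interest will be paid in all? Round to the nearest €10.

€24,260

Monthly rate = 6.1%/12 = 0.0050833; payment = 25,500 × 0.0050833 / (1 − (1+0.0050833)^−300) = €165.86.
Total paid = 300 × €165.86 = €49,758.00; interest = €49,758.00 − €25,500 = €24,258.00.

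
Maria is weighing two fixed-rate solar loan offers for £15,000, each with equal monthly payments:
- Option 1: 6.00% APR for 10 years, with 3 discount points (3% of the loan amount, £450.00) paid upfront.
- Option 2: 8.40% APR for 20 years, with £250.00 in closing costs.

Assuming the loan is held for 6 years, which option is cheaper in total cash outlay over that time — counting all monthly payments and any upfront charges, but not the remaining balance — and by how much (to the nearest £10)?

Option 2 by £2,890

Option 1: monthly rate = 6%/12 = 0.0050000; payment = 15,000 × 0.0050000 / (1 − (1+0.0050000)^−120) = £166.53.
Option 2: monthly rate = 8.4%/12 = 0.0070000; payment = 15,000 × 0.0070000 / (1 − (1+0.0070000)^−240) = £129.23.
Over 72 months: Option 1 costs 72 × £166.53 + £450.00 = £12,440.16; Option 2 costs 72 × £129.23 + £250.00 = £9,554.56.
Option 2 is cheaper by £12,440.16 − £9,554.56 = £2,885.60.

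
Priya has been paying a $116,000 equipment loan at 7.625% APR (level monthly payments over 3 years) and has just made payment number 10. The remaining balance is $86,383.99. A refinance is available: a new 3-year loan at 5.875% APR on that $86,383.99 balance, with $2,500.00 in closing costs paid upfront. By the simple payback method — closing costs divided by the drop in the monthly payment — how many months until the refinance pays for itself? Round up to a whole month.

Current payment = 116,000 × 7.625%/12 / (1 − (1+0.0063542)^−36) = $3,614.98.
Refinanced payment = 86,383.99 × 0.0048958 / (1 − (1+0.0048958)^−36) = $2,623.08.
Monthly savings = $3,614.98 − $2,623.08 = $991.90.
Break-even = $2,500.00 / $991.90 = 2.52 → 3 months.

3 months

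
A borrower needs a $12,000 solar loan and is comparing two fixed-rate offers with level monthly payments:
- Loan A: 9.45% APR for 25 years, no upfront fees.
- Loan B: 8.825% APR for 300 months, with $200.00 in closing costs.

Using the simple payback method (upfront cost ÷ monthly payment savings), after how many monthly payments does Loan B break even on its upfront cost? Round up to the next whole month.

39 months

Loan A: at 9.45% the monthly rate is 0.0078750, so the payment is 12,000 × 0.0078750 / (1 − 1.0078750^−300) = $104.43.
Loan B: monthly rate = 8.825%/12 = 0.0073542; payment = 12,000 × 0.0073542 / (1 − (1+0.0073542)^−300) = $99.27.
Monthly savings = $104.43 − $99.27 = $5.16.
Break-even = $200.00 / $5.16 = 38.76 → 39 months.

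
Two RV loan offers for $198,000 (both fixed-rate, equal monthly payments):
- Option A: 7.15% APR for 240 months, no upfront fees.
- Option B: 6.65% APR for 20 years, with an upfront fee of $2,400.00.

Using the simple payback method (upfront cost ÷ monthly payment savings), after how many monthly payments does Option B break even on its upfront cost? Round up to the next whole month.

Option A: at 7.15% the monthly rate is 0.0059583, so the payment is 198,000 × 0.0059583 / (1 − 1.0059583^−240) = $1,552.97.
Option B: monthly rate = 6.65%/12 = 0.0055417; payment = 198,000 × 0.0055417 / (1 − (1+0.0055417)^−240) = $1,493.77.
Monthly savings = $1,552.97 − $1,493.77 = $59.20.
Break-even = $2,400.00 / $59.20 = 40.54 → 41 months.

41 months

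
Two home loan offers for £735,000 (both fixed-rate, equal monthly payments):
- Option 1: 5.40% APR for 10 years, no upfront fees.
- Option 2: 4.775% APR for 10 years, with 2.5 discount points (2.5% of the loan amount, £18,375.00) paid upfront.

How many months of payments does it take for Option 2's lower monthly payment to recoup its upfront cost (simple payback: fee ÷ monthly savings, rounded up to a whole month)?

82 months

Option 1: monthly rate = 5.4%/12 = 0.0045000; payment = 735,000 × 0.0045000 / (1 − (1+0.0045000)^−120) = £7,940.31.
Option 2: at 4.775% the monthly rate is 0.0039792, so the payment is 735,000 × 0.0039792 / (1 − 1.0039792^−120) = £7,715.23.
Monthly savings = £7,940.31 − £7,715.23 = £225.08.
Break-even = £18,375.00 / £225.08 = 81.64 → 82 months.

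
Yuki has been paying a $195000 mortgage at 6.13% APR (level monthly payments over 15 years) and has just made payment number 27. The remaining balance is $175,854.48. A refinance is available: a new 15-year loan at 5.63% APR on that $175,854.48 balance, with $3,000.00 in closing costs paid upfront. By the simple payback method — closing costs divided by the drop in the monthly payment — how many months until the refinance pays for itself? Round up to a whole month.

15 months

Current payment = 195,000 × 6.13%/12 / (1 − (1+0.0051083)^−180) = $1,659.25.
Refinanced payment = 175,854.48 × 0.0046917 / (1 − (1+0.0046917)^−180) = $1,449.04.
Monthly savings = $1,659.25 − $1,449.04 = $210.21.
Break-even = $3,000.00 / $210.21 = 14.27 → 15 months.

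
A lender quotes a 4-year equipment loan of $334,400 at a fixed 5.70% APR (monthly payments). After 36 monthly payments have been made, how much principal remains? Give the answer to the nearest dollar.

$90,860

With monthly rate i = 5.7%/12 = 0.0047500, the balance after k of n payments is P · [(1+i)^n − (1+i)^k] / [(1+i)^n − 1].
(1+0.0047500)^48 = 1.25540748 and (1+0.0047500)^36 = 1.18601050, so the balance is 334,400 × (1.25540748 − 1.18601050) / (1.25540748 − 1) = $90,860.10.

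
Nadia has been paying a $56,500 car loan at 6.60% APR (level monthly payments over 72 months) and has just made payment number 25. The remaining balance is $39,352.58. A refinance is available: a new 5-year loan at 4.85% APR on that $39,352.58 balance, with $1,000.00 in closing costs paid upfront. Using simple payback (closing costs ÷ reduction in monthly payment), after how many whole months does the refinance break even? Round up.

Current payment = 56,500 × 6.6%/12 / (1 − (1+0.0055000)^−72) = $952.45.
Refinanced payment = 39,352.58 × 0.0040417 / (1 − (1+0.0040417)^−60) = $739.93.
Monthly savings = $952.45 − $739.93 = $212.52.
Break-even = $1,000.00 / $212.52 = 4.71 → 5 months.

5 months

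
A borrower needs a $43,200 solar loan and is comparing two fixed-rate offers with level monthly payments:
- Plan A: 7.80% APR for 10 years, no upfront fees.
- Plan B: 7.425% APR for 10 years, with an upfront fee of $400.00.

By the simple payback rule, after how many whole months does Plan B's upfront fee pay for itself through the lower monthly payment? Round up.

48 months

Plan A: at 7.80% the monthly rate is 0.0065000, so the payment is 43,200 × 0.0065000 / (1 − 1.0065000^−120) = $519.58.
Plan B: monthly rate = 7.425%/12 = 0.0061875; payment = 43,200 × 0.0061875 / (1 − (1+0.0061875)^−120) = $511.10.
Monthly savings = $519.58 − $511.10 = $8.48.
Break-even = $400.00 / $8.48 = 47.17 → 48 months.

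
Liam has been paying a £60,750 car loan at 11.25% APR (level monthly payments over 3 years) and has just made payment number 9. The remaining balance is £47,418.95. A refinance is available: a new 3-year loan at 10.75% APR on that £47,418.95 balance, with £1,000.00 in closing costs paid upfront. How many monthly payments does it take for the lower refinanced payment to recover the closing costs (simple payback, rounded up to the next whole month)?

3 months

Current payment = 60,750 × 11.25%/12 / (1 − (1+0.0093750)^−36) = £1,996.08.
Refinanced payment = 47,418.95 × 0.0089583 / (1 − (1+0.0089583)^−36) = £1,546.83.
Monthly savings = £1,996.08 − £1,546.83 = £449.25.
Break-even = £1,000.00 / £449.25 = 2.23 → 3 months.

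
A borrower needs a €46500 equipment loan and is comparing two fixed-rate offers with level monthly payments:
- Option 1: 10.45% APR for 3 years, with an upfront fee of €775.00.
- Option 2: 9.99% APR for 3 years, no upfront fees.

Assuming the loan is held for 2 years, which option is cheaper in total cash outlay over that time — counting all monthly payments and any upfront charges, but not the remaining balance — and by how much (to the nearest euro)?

Option 2 by €1,016

Option 1: monthly rate = 10.45%/12 = 0.0087083; payment = 46,500 × 0.0087083 / (1 − (1+0.0087083)^−36) = €1,510.27.
Option 2: at 9.99% the monthly rate is 0.0083250, so the payment is 46,500 × 0.0083250 / (1 − 1.0083250^−36) = €1,500.21.
Over 24 months: Option 1 costs 24 × €1,510.27 + €775.00 = €37,021.48; Option 2 costs 24 × €1,500.21 = €36,005.04.
Option 2 is cheaper by €37,021.48 − €36,005.04 = €1,016.44.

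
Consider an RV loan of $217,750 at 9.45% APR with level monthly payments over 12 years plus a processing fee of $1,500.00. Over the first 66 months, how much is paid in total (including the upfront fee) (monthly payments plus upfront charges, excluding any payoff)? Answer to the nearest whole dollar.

$168,716

Monthly rate = 9.45%/12 = 0.0078750; payment = 217,750 × 0.0078750 / (1 − (1+0.0078750)^−144) = $2,533.57.
Total outlay = 66 × $2,533.57 + $1,500.00 = $168,715.62.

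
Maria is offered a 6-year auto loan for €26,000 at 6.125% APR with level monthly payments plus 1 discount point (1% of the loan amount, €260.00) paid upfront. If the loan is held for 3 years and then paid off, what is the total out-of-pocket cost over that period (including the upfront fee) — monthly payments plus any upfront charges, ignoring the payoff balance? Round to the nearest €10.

€15,830

At 6.125% the monthly rate is 0.0051042, so the payment is 26,000 × 0.0051042 / (1 − 1.0051042^−72) = €432.43.
Total outlay = 36 × €432.43 + €260.00 = €15,827.48.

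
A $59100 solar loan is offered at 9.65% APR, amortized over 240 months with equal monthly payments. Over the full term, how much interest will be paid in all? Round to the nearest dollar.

Monthly rate = 9.65%/12 = 0.0080417; payment = 59,100 × 0.0080417 / (1 − (1+0.0080417)^−240) = $556.69.
Total paid = 240 × $556.69 = $133,605.60; interest = $133,605.60 − $59,100 = $74,505.60.

$74,506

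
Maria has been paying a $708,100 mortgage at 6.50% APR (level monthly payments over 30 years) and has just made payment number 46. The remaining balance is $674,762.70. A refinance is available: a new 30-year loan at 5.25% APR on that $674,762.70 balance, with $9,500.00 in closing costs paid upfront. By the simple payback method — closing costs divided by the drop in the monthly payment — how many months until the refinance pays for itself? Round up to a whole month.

Current payment = 708,100 × 6.5%/12 / (1 − (1+0.0054167)^−360) = $4,475.67.
Refinanced payment = 674,762.70 × 0.0043750 / (1 − (1+0.0043750)^−360) = $3,726.06.
Monthly savings = $4,475.67 − $3,726.06 = $749.61.
Break-even = $9,500.00 / $749.61 = 12.67 → 13 months.

13 months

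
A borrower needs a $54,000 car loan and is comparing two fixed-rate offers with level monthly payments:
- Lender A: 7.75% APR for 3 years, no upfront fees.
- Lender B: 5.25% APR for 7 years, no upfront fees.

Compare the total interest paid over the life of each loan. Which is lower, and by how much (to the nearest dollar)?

Lender A: at 7.75% the monthly rate is 0.0064583, so the payment is 54,000 × 0.0064583 / (1 − 1.0064583^−36) = $1,685.94.
Total interest on Lender A = 36 × $1,685.94 − $54,000 = $6,693.84.
Lender B: at 5.25% the monthly rate is 0.0043750, so the payment is 54,000 × 0.0043750 / (1 − 1.0043750^−84) = $769.59.
Total interest on Lender B = 84 × $769.59 − $54,000 = $10,645.56.
Lender A is lower by $3,951.72.

Lender A by $3,952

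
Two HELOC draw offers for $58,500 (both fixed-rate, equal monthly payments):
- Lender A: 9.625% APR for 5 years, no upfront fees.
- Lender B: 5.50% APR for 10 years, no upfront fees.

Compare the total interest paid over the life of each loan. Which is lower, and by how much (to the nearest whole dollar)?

Lender A by $2,254

Lender A: monthly rate = 9.625%/12 = 0.0080208; payment = 58,500 × 0.0080208 / (1 − (1+0.0080208)^−60) = $1,232.19.
Total interest on Lender A = 60 × $1,232.19 − $58,500 = $15,431.40.
Lender B: monthly rate = 5.5%/12 = 0.0045833; payment = 58,500 × 0.0045833 / (1 − (1+0.0045833)^−120) = $634.88.
Total interest on Lender B = 120 × $634.88 − $58,500 = $17,685.60.
Lender A is lower by $2,254.20.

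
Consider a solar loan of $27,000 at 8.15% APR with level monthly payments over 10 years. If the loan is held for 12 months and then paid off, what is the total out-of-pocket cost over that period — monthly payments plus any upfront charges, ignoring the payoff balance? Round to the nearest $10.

Monthly rate = 8.15%/12 = 0.0067917; payment = 27,000 × 0.0067917 / (1 − (1+0.0067917)^−120) = $329.73.
Total outlay = 12 × $329.73 = $3,956.76.

$3,960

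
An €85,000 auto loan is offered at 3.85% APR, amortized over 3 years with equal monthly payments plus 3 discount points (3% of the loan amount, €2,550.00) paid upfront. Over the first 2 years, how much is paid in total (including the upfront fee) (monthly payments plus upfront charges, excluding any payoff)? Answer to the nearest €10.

Monthly rate = 3.85%/12 = 0.0032083; payment = 85,000 × 0.0032083 / (1 − (1+0.0032083)^−36) = €2,503.87.
Total outlay = 24 × €2,503.87 + €2,550.00 = €62,642.88.

€62,640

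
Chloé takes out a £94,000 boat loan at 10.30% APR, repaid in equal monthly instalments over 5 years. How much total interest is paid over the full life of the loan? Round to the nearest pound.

£26,668

At 10.30% the monthly rate is 0.0085833, so the payment is 94,000 × 0.0085833 / (1 − 1.0085833^−60) = £2,011.13.
Total paid = 60 × £2,011.13 = £120,667.80; interest = £120,667.80 − £94,000 = £26,667.80.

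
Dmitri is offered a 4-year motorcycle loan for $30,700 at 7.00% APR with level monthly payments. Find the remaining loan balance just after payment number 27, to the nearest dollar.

With monthly rate i = 7%/12 = 0.0058333, the balance after k of n payments is P · [(1+i)^n − (1+i)^k] / [(1+i)^n − 1].
(1+0.0058333)^48 = 1.32205388 and (1+0.0058333)^27 = 1.17004523, so the balance is 30,700 × (1.32205388 − 1.17004523) / (1.32205388 − 1) = $14,490.33.

$14,490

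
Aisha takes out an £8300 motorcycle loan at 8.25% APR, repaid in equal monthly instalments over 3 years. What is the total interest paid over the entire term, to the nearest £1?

£1,098

At 8.25% the monthly rate is 0.0068750, so the payment is 8,300 × 0.0068750 / (1 − 1.0068750^−36) = £261.05.
Total paid = 36 × £261.05 = £9,397.80; interest = £9,397.80 − £8,300 = £1,097.80.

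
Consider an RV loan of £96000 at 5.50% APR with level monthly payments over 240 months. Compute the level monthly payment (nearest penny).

At 5.50% the monthly rate is 0.0045833, so the payment is 96,000 × 0.0045833 / (1 − 1.0045833^−240) = £660.37.

£660.37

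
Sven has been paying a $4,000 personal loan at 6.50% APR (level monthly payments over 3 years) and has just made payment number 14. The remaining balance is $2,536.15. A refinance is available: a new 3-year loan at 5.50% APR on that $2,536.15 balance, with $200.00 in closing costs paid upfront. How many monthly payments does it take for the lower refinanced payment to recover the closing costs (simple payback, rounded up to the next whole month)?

5 months

Current payment = 4,000 × 6.5%/12 / (1 − (1+0.0054167)^−36) = $122.60.
Refinanced payment = 2,536.15 × 0.0045833 / (1 − (1+0.0045833)^−36) = $76.58.
Monthly savings = $122.60 − $76.58 = $46.02.
Break-even = $200.00 / $46.02 = 4.35 → 5 months.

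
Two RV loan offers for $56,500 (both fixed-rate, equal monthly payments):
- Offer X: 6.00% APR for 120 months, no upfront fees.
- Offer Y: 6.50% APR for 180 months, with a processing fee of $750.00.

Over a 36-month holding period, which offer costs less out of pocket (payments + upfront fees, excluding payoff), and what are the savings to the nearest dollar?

Offer Y by $4,113

Offer X: at 6.00% the monthly rate is 0.0050000, so the payment is 56,500 × 0.0050000 / (1 − 1.0050000^−120) = $627.27.
Offer Y: at 6.50% the monthly rate is 0.0054167, so the payment is 56,500 × 0.0054167 / (1 − 1.0054167^−180) = $492.18.
Over 36 months: Offer X costs 36 × $627.27 = $22,581.72; Offer Y costs 36 × $492.18 + $750.00 = $18,468.48.
Offer Y is cheaper by $22,581.72 − $18,468.48 = $4,113.24.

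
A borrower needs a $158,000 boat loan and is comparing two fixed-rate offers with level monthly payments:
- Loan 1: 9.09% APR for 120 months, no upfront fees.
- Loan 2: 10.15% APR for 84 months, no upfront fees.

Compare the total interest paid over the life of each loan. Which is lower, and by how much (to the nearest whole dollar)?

Loan 2 by $19,741

Loan 1: monthly rate = 9.09%/12 = 0.0075750; payment = 158,000 × 0.0075750 / (1 − (1+0.0075750)^−120) = $2,009.18.
Total interest on Loan 1 = 120 × $2,009.18 − $158,000 = $83,101.60.
Loan 2: monthly rate = 10.15%/12 = 0.0084583; payment = 158,000 × 0.0084583 / (1 − (1+0.0084583)^−84) = $2,635.25.
Total interest on Loan 2 = 84 × $2,635.25 − $158,000 = $63,361.00.
Loan 2 is lower by $19,740.60.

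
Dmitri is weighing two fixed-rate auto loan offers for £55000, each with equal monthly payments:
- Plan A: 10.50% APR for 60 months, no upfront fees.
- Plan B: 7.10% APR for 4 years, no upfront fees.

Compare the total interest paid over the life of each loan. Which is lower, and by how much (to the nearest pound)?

Plan B by £7,589

Plan A: monthly rate = 10.5%/12 = 0.0087500; payment = 55,000 × 0.0087500 / (1 − (1+0.0087500)^−60) = £1,182.16.
Total interest on Plan A = 60 × £1,182.16 − £55,000 = £15,929.60.
Plan B: monthly rate = 7.1%/12 = 0.0059167; payment = 55,000 × 0.0059167 / (1 − (1+0.0059167)^−48) = £1,319.60.
Total interest on Plan B = 48 × £1,319.60 − £55,000 = £8,340.80.
Plan B is lower by £7,588.80.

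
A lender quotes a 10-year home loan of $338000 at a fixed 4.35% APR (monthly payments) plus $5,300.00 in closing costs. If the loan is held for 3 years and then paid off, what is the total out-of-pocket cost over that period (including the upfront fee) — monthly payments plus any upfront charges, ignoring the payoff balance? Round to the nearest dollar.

$130,529

Monthly rate = 4.35%/12 = 0.0036250; payment = 338,000 × 0.0036250 / (1 − (1+0.0036250)^−120) = $3,478.59.
Total outlay = 36 × $3,478.59 + $5,300.00 = $130,529.24.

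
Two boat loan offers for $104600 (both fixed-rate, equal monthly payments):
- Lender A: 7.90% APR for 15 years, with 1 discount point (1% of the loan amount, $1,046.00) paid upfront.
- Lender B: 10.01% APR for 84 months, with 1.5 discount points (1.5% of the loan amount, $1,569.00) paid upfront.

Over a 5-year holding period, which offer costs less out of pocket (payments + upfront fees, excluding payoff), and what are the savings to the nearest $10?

Lender A by $45,130

Lender A: monthly rate = 7.9%/12 = 0.0065833; payment = 104,600 × 0.0065833 / (1 − (1+0.0065833)^−180) = $993.58.
Lender B: at 10.01% the monthly rate is 0.0083417, so the payment is 104,600 × 0.0083417 / (1 − 1.0083417^−84) = $1,737.02.
Over 60 months: Lender A costs 60 × $993.58 + $1,046.00 = $60,660.80; Lender B costs 60 × $1,737.02 + $1,569.00 = $105,790.20.
Lender A is cheaper by $105,790.20 − $60,660.80 = $45,129.40.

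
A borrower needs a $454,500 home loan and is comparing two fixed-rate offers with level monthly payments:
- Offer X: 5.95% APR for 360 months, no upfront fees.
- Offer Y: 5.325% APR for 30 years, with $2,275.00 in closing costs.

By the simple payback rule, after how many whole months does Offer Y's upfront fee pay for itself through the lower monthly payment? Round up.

Offer X: at 5.95% the monthly rate is 0.0049583, so the payment is 454,500 × 0.0049583 / (1 − 1.0049583^−360) = $2,710.36.
Offer Y: monthly rate = 5.325%/12 = 0.0044375; payment = 454,500 × 0.0044375 / (1 − (1+0.0044375)^−360) = $2,530.92.
Monthly savings = $2,710.36 − $2,530.92 = $179.44.
Break-even = $2,275.00 / $179.44 = 12.68 → 13 months.

13 months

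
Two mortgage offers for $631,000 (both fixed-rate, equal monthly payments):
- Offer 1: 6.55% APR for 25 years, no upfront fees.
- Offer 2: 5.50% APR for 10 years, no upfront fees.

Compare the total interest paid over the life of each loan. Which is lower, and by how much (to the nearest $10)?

Offer 2 by $462,330

Offer 1: monthly rate = 6.55%/12 = 0.0054583; payment = 631,000 × 0.0054583 / (1 − (1+0.0054583)^−300) = $4,280.29.
Total interest on Offer 1 = 300 × $4,280.29 − $631,000 = $653,087.00.
Offer 2: monthly rate = 5.5%/12 = 0.0045833; payment = 631,000 × 0.0045833 / (1 − (1+0.0045833)^−120) = $6,848.01.
Total interest on Offer 2 = 120 × $6,848.01 − $631,000 = $190,761.20.
Offer 2 is lower by $462,325.80.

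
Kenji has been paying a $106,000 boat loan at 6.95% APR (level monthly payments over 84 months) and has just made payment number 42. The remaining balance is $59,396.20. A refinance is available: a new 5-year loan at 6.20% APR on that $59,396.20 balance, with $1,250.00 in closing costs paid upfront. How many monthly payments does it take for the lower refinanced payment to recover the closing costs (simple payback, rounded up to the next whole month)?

3 months

Current payment = 106,000 × 6.95%/12 / (1 − (1+0.0057917)^−84) = $1,597.23.
Refinanced payment = 59,396.20 × 0.0051667 / (1 − (1+0.0051667)^−60) = $1,153.83.
Monthly savings = $1,597.23 − $1,153.83 = $443.40.
Break-even = $1,250.00 / $443.40 = 2.82 → 3 months.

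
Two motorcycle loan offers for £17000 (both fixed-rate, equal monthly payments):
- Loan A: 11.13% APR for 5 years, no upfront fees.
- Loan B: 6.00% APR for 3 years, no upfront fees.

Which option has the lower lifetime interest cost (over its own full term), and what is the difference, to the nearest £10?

Loan B by £3,630

Loan A: monthly rate = 11.13%/12 = 0.0092750; payment = 17,000 × 0.0092750 / (1 − (1+0.0092750)^−60) = £370.72.
Total interest on Loan A = 60 × £370.72 − £17,000 = £5,243.20.
Loan B: monthly rate = 6%/12 = 0.0050000; payment = 17,000 × 0.0050000 / (1 − (1+0.0050000)^−36) = £517.17.
Total interest on Loan B = 36 × £517.17 − £17,000 = £1,618.12.
Loan B is lower by £3,625.08.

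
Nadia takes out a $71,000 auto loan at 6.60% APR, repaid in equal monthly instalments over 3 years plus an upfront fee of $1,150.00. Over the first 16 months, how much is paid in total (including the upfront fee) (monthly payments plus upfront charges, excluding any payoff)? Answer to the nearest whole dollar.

$36,019

Monthly rate = 6.6%/12 = 0.0055000; payment = 71,000 × 0.0055000 / (1 − (1+0.0055000)^−36) = $2,179.31.
Total outlay = 16 × $2,179.31 + $1,150.00 = $36,018.96.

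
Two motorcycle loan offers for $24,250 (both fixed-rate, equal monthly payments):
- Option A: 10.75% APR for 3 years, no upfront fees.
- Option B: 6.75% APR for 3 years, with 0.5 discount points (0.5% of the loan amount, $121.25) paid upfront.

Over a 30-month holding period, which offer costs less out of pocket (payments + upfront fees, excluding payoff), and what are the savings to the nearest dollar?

Option A: monthly rate = 10.75%/12 = 0.0089583; payment = 24,250 × 0.0089583 / (1 − (1+0.0089583)^−36) = $791.05.
Option B: at 6.75% the monthly rate is 0.0056250, so the payment is 24,250 × 0.0056250 / (1 − 1.0056250^−36) = $746.00.
Over 30 months: Option A costs 30 × $791.05 = $23,731.50; Option B costs 30 × $746.00 + $121.25 = $22,501.25.
Option B is cheaper by $23,731.50 − $22,501.25 = $1,230.25.

Option B by $1,230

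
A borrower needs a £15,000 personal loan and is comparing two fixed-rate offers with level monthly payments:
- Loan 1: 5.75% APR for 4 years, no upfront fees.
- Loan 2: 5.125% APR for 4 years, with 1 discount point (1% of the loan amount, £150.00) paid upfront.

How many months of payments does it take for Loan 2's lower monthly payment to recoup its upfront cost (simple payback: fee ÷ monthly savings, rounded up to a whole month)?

Loan 1: monthly rate = 5.75%/12 = 0.0047917; payment = 15,000 × 0.0047917 / (1 − (1+0.0047917)^−48) = £350.56.
Loan 2: monthly rate = 5.125%/12 = 0.0042708; payment = 15,000 × 0.0042708 / (1 − (1+0.0042708)^−48) = £346.29.
Monthly savings = £350.56 − £346.29 = £4.27.
Break-even = £150.00 / £4.27 = 35.13 → 36 months.

36 months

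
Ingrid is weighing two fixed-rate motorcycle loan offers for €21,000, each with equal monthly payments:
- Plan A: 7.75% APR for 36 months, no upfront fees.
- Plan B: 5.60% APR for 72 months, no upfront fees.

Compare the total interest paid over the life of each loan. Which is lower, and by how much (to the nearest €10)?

Plan A: monthly rate = 7.75%/12 = 0.0064583; payment = 21,000 × 0.0064583 / (1 − (1+0.0064583)^−36) = €655.64.
Total interest on Plan A = 36 × €655.64 − €21,000 = €2,603.04.
Plan B: monthly rate = 5.6%/12 = 0.0046667; payment = 21,000 × 0.0046667 / (1 − (1+0.0046667)^−72) = €344.08.
Total interest on Plan B = 72 × €344.08 − €21,000 = €3,773.76.
Plan A is lower by €1,170.72.

Plan A by €1,170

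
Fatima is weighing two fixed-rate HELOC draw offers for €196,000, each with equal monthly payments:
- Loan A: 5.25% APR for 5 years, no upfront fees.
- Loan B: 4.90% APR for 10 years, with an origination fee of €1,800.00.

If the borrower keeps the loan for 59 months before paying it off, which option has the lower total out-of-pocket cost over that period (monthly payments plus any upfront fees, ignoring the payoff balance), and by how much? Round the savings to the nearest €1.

Loan A: monthly rate = 5.25%/12 = 0.0043750; payment = 196,000 × 0.0043750 / (1 − (1+0.0043750)^−60) = €3,721.25.
Loan B: at 4.90% the monthly rate is 0.0040833, so the payment is 196,000 × 0.0040833 / (1 − 1.0040833^−120) = €2,069.32.
Over 59 months: Loan A costs 59 × €3,721.25 = €219,553.75; Loan B costs 59 × €2,069.32 + €1,800.00 = €123,889.88.
Loan B is cheaper by €219,553.75 − €123,889.88 = €95,663.87.

Loan B by €95,664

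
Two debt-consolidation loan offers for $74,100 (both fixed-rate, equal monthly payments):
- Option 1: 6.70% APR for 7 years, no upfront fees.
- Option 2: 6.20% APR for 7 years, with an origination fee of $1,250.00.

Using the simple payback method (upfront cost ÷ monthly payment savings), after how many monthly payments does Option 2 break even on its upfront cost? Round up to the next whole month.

Option 1: monthly rate = 6.7%/12 = 0.0055833; payment = 74,100 × 0.0055833 / (1 − (1+0.0055833)^−84) = $1,107.53.
Option 2: monthly rate = 6.2%/12 = 0.0051667; payment = 74,100 × 0.0051667 / (1 − (1+0.0051667)^−84) = $1,089.61.
Monthly savings = $1,107.53 − $1,089.61 = $17.92.
Break-even = $1,250.00 / $17.92 = 69.75 → 70 months.

70 months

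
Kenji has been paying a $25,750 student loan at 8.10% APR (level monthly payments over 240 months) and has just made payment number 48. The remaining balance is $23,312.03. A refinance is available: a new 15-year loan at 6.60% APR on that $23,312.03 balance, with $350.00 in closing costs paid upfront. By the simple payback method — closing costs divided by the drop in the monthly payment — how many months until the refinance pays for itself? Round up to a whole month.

28 months

Current payment = 25,750 × 8.1%/12 / (1 − (1+0.0067500)^−240) = $216.99.
Refinanced payment = 23,312.03 × 0.0055000 / (1 − (1+0.0055000)^−180) = $204.36.
Monthly savings = $216.99 − $204.36 = $12.63.
Break-even = $350.00 / $12.63 = 27.71 → 28 months.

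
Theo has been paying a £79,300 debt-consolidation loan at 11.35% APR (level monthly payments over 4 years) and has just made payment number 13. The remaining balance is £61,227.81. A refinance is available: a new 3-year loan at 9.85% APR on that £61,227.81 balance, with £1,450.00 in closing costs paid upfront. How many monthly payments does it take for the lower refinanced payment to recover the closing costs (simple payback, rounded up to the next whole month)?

16 months

Current payment = 79,300 × 11.35%/12 / (1 − (1+0.0094583)^−48) = £2,063.05.
Refinanced payment = 61,227.81 × 0.0082083 / (1 − (1+0.0082083)^−36) = £1,971.34.
Monthly savings = £2,063.05 − £1,971.34 = £91.71.
Break-even = £1,450.00 / £91.71 = 15.81 → 16 months.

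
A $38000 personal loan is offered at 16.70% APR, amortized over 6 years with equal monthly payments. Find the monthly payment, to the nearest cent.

$839.00

Monthly rate = 16.7%/12 = 0.0139167; payment = 38,000 × 0.0139167 / (1 − (1+0.0139167)^−72) = $839.00.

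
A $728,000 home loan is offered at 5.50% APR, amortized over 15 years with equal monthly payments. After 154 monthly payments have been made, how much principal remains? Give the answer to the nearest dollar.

With monthly rate i = 5.5%/12 = 0.0045833, the balance after k of n payments is P · [(1+i)^n − (1+i)^k] / [(1+i)^n − 1].
(1+0.0045833)^180 = 2.27758377 and (1+0.0045833)^154 = 2.02227016, so the balance is 728,000 × (2.27758377 − 2.02227016) / (2.27758377 − 1) = $145,484.24.

$145,484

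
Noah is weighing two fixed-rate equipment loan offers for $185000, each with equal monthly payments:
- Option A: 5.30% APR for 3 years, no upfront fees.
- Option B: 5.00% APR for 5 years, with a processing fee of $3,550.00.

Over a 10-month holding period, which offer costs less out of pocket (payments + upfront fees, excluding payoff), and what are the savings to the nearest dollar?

Option A: at 5.30% the monthly rate is 0.0044167, so the payment is 185,000 × 0.0044167 / (1 − 1.0044167^−36) = $5,569.57.
Option B: at 5.00% the monthly rate is 0.0041667, so the payment is 185,000 × 0.0041667 / (1 − 1.0041667^−60) = $3,491.18.
Over 10 months: Option A costs 10 × $5,569.57 = $55,695.70; Option B costs 10 × $3,491.18 + $3,550.00 = $38,461.80.
Option B is cheaper by $55,695.70 − $38,461.80 = $17,233.90.

Option B by $17,234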